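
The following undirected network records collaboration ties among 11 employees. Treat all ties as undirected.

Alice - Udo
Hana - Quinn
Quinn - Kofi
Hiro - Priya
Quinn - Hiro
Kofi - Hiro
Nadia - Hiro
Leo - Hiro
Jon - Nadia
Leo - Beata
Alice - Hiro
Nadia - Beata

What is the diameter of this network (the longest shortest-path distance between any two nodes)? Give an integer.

4

Eccentricity of each node (its greatest distance to any other): Alice:3, Beata:4, Hana:4, Hiro:2, Jon:4, Kofi:3, Leo:3, Nadia:3, Priya:3, Quinn:3, Udo:4.
The maximum eccentricity is 4, realized for instance by the pair Jon–Udo via Jon – Nadia – Hiro – Alice – Udo. So the diameter is 4.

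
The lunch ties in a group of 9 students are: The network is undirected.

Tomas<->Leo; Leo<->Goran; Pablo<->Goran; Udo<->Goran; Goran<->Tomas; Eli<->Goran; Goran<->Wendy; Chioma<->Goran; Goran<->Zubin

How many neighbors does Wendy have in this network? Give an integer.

Wendy is directly tied to Goran. That is 1 neighbor, so the degree of Wendy is 1.

1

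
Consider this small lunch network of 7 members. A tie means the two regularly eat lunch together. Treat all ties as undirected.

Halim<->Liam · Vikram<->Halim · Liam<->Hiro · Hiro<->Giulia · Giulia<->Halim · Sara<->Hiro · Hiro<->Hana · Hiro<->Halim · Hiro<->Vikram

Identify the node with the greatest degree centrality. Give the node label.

Degrees — Giulia:2, Halim:4, Hana:1, Hiro:6, Liam:2, Sara:1, Vikram:2.
The maximum is 6, attained only by Hiro.

Hiro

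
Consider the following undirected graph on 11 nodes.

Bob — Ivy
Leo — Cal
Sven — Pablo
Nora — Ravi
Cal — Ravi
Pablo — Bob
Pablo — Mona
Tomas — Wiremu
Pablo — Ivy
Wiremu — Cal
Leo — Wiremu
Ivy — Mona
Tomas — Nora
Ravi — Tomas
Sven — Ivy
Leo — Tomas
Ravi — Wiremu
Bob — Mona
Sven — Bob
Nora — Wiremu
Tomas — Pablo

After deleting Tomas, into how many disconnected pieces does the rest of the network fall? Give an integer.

Without Tomas, the remaining ties split the others into: {Bob, Ivy, Mona, Pablo, Sven}; {Cal, Leo, Nora, Ravi, Wiremu}.
That's 2 separate components.

2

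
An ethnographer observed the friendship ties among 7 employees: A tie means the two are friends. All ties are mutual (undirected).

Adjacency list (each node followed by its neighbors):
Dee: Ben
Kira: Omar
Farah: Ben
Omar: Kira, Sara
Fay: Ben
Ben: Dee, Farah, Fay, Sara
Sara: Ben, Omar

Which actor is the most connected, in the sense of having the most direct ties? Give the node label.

Degrees — Ben:4, Dee:1, Farah:1, Fay:1, Kira:1, Omar:2, Sara:2.
The maximum is 4, attained only by Ben.

Ben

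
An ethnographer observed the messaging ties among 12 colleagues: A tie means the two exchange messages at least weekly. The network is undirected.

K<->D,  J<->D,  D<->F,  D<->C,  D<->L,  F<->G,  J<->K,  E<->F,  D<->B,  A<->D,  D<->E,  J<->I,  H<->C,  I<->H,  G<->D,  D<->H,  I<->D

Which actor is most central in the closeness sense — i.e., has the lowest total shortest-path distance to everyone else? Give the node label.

Farness (sum of distances to all others) for each node — A:21, B:21, C:20, D:11, E:20, F:19, G:20, H:19, I:19, J:19, K:20, L:21.
The smallest farness is 11, for D, so D has the highest closeness.

D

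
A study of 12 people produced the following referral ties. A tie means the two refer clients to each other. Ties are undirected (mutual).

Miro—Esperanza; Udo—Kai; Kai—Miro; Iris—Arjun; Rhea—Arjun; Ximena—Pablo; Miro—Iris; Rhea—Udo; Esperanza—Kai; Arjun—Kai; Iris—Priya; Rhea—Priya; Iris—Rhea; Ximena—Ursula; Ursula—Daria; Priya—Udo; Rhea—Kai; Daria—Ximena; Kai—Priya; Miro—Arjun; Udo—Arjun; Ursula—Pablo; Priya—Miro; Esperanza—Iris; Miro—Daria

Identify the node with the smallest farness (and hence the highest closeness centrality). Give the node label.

Miro

Farness (sum of distances to all others) for each node — Arjun:21, Daria:21, Esperanza:23, Iris:21, Kai:20, Miro:17, Pablo:37, Priya:21, Rhea:25, Udo:26, Ursula:28, Ximena:28.
The smallest farness is 17, for Miro, so Miro has the highest closeness.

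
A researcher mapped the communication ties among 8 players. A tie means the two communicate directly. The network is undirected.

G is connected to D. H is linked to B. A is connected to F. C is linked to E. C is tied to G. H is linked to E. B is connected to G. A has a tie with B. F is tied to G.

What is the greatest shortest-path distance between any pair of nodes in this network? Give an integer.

3

Eccentricity of each node (its greatest distance to any other): A:3, B:2, C:3, D:3, E:3, F:3, G:2, H:3.
The maximum eccentricity is 3, realized for instance by the pair E–A via E – H – B – A. So the diameter is 3.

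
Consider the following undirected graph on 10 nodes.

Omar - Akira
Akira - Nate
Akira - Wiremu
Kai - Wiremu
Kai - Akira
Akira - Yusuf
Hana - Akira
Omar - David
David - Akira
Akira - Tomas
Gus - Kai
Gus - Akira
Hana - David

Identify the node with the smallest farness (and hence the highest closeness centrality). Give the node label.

Akira

Farness (sum of distances to all others) for each node — Akira:9, David:15, Gus:16, Hana:16, Kai:15, Nate:17, Omar:16, Tomas:17, Wiremu:16, Yusuf:17.
The smallest farness is 9, for Akira, so Akira has the highest closeness.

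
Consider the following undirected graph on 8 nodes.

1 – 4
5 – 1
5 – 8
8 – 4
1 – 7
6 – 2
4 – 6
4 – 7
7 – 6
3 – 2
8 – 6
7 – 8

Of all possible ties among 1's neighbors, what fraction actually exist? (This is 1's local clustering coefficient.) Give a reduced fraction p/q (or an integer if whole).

1's neighbors: 4, 5, and 7 (k = 3).
Possible neighbor pairs: C(3,2) = 3. Edges among them: 4–7 → e = 1.
Clustering(1) = 1/3.

1/3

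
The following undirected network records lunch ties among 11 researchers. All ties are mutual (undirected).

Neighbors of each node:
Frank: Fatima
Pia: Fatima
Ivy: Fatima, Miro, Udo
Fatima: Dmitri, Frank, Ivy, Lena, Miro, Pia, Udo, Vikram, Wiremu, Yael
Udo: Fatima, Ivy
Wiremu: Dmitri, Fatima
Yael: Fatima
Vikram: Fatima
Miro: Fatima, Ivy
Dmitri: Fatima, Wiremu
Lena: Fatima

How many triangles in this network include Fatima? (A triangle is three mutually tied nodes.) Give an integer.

Fatima's neighbors: Dmitri, Frank, Ivy, Lena, Miro, Pia, Udo, Vikram, Wiremu, and Yael.
Neighbor pairs that are themselves tied: Fatima–Dmitri–Wiremu; Fatima–Ivy–Miro; Fatima–Ivy–Udo. Each forms one triangle with Fatima, for 3 in total.

3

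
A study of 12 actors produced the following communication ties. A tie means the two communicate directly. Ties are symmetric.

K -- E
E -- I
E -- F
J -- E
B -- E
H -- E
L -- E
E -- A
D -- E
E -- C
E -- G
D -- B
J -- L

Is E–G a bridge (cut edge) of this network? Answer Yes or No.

Without the E–G edge there is no alternate route between E and G, so the network disconnects. It is a bridge.

Yes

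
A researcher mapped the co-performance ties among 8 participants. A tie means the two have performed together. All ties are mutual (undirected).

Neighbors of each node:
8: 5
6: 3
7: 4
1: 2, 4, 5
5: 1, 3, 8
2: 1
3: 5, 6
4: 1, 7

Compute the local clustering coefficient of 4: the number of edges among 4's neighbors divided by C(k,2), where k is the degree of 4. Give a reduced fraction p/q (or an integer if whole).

0

4's neighbors: 1 and 7 (k = 2).
Possible neighbor pairs: C(2,2) = 1. Edges among them: none → e = 0.
Clustering(4) = 0/1.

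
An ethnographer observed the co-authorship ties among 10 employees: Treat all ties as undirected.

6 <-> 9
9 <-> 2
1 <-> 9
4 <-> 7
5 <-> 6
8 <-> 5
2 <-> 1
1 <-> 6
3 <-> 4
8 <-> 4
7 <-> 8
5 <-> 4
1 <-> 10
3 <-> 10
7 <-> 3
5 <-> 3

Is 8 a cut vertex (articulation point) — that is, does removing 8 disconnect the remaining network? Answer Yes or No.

Even without 8, every remaining node can still reach every other (the residual graph is connected), so 8 is not a cut vertex.

No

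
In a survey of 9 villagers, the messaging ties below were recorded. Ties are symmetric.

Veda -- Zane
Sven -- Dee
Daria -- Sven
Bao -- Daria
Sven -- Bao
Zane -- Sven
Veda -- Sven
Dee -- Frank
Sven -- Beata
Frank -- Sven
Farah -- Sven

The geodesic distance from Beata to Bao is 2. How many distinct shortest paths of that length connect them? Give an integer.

1

The shortest distance is 2, and the only length-2 path is Beata–Sven–Bao. So there is exactly 1 shortest path.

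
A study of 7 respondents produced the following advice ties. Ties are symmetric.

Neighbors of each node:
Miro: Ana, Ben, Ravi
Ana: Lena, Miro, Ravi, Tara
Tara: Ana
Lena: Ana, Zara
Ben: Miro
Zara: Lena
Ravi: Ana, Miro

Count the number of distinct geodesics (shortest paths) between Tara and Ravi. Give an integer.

1

The shortest distance is 2, and the only length-2 path is Tara–Ana–Ravi. So there is exactly 1 shortest path.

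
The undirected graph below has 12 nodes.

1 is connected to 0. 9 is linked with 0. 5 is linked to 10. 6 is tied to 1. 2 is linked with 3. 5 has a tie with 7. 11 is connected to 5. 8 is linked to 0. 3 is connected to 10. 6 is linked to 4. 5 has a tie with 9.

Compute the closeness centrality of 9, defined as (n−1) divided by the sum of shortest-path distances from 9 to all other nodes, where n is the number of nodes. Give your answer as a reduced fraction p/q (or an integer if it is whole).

Distances from 9: 0:1, 1:2, 2:4, 3:3, 4:4, 5:1, 6:3, 7:2, 8:2, 10:2, 11:2. Sum = 26.
n = 12, so closeness = 11/26.

11/26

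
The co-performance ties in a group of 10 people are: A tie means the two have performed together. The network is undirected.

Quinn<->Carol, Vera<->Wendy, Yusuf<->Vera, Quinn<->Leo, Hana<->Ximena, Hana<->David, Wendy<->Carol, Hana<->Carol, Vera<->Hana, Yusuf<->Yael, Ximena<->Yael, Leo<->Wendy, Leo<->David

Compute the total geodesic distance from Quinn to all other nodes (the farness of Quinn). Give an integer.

Distances from Quinn: Carol:1, David:2, Hana:2, Leo:1, Vera:3, Wendy:2, Ximena:3, Yael:4, Yusuf:4.
Sum = 1 + 2 + 2 + 1 + 3 + 2 + 3 + 4 + 4 = 22.

22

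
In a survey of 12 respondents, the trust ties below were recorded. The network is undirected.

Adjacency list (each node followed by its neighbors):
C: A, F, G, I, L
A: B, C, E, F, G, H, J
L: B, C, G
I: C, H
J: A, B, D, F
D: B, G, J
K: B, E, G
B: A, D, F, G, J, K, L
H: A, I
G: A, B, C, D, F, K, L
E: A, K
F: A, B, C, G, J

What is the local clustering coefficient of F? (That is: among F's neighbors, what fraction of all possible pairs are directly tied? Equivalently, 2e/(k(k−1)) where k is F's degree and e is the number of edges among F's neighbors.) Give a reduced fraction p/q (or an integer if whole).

F's neighbors: A, B, C, G, and J (k = 5).
Possible neighbor pairs: C(5,2) = 10. Edges among them: A–B, A–C, A–G, A–J, B–G, B–J, C–G → e = 7.
Clustering(F) = 7/10.

7/10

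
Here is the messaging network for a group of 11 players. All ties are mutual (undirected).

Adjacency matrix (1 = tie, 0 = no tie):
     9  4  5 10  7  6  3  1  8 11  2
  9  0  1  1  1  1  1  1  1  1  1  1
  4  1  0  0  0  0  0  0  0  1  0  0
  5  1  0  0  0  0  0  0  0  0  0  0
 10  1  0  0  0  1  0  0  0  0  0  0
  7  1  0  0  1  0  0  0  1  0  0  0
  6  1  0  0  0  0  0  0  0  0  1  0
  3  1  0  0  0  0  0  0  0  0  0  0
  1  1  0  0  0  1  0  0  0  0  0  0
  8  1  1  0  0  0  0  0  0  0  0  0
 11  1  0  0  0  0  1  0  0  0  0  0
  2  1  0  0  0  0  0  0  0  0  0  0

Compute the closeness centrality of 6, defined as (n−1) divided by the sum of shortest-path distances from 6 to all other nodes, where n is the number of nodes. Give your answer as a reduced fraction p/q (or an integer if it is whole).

5/9

Distances from 6: 1:2, 2:2, 3:2, 4:2, 5:2, 7:2, 8:2, 9:1, 10:2, 11:1. Sum = 18.
n = 11, so closeness = 10/18 = 5/9.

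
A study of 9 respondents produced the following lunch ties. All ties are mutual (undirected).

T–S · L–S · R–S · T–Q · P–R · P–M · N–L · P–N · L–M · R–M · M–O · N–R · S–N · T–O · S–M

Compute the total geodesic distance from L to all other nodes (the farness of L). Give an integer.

Distances from L: M:1, N:1, O:2, P:2, Q:3, R:2, S:1, T:2.
Sum = 1 + 1 + 2 + 2 + 3 + 2 + 1 + 2 = 14.

14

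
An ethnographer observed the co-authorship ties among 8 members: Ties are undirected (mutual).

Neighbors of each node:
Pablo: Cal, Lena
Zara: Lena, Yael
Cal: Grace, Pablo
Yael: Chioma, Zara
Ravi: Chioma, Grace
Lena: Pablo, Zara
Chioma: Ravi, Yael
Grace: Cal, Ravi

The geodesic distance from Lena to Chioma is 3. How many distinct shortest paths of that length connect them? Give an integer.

1

The shortest distance is 3, and the only length-3 path is Lena–Zara–Yael–Chioma. So there is exactly 1 shortest path.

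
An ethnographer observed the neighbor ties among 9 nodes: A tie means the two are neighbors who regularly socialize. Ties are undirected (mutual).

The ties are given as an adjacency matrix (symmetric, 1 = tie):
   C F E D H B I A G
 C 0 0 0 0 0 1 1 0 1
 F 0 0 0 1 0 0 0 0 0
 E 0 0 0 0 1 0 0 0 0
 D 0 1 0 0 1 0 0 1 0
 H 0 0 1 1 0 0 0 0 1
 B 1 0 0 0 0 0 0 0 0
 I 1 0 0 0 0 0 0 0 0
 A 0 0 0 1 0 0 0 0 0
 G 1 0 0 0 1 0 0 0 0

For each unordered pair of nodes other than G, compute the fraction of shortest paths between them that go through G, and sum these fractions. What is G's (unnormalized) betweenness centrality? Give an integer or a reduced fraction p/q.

Pairs whose geodesics pass through G — C–F: 1; C–E: 1; C–D: 1; C–H: 1; C–A: 1; F–B: 1; F–I: 1; E–B: 1; E–I: 1; D–B: 1; D–I: 1; H–B: 1; H–I: 1; B–A: 1 … (+1 more pairs).
All other pairs contribute 0.
Summing the contributions gives betweenness(G) = 15.

15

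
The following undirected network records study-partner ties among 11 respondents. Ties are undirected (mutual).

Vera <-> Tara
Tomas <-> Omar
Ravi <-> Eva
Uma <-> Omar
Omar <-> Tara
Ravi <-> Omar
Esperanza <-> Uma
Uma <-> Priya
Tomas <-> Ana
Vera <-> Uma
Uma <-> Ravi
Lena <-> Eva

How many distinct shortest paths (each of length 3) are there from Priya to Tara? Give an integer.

The shortest distance is 3. The length-3 paths are: Priya–Uma–Vera–Tara; Priya–Uma–Omar–Tara.
That gives 2 distinct shortest paths.

2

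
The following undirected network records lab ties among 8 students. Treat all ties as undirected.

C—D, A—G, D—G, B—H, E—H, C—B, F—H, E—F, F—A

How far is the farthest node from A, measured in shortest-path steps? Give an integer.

Distances from A: B:3, C:3, D:2, E:2, F:1, G:1, H:2.
The largest is 3 (to B and C), so the eccentricity of A is 3.

3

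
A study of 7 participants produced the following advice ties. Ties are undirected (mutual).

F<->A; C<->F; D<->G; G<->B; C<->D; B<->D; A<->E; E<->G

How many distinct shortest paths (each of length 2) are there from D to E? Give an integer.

1

The shortest distance is 2, and the only length-2 path is D–G–E. So there is exactly 1 shortest path.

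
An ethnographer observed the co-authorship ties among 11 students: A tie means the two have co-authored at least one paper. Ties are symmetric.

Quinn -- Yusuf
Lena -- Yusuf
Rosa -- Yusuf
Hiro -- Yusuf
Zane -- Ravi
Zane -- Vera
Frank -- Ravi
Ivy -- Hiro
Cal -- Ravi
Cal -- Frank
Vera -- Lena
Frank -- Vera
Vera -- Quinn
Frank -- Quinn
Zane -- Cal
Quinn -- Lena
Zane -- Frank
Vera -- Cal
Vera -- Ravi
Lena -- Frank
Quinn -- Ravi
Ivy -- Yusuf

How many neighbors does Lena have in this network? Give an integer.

Lena is directly tied to Frank, Quinn, Vera, and Yusuf. That is 4 neighbors, so the degree of Lena is 4.

4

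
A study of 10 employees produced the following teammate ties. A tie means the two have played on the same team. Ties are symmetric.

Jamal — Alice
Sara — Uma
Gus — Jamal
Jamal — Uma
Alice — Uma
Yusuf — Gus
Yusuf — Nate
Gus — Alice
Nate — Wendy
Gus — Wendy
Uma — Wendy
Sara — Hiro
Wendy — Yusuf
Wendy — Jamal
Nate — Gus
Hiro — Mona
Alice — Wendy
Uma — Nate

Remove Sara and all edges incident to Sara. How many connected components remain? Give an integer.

Without Sara, the remaining ties split the others into: {Hiro, Mona}; {Alice, Gus, Jamal, Nate, Uma, Wendy, Yusuf}.
That's 2 separate components.

2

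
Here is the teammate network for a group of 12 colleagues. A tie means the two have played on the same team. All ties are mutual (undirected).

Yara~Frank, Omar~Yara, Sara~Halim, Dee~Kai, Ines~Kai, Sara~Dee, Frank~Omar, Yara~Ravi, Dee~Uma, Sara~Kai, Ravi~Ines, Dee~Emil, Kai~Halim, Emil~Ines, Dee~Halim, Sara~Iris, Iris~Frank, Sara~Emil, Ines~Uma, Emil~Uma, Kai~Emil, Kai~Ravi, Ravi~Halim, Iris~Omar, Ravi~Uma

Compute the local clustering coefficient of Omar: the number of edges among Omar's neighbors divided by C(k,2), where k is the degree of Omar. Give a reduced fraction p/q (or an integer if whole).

2/3

Omar's neighbors: Frank, Iris, and Yara (k = 3).
Possible neighbor pairs: C(3,2) = 3. Edges among them: Frank–Iris, Frank–Yara → e = 2.
Clustering(Omar) = 2/3.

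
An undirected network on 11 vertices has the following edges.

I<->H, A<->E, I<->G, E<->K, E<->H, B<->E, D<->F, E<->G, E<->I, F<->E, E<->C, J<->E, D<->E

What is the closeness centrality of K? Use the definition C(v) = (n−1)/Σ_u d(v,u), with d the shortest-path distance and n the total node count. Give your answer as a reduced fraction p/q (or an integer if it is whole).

10/19

Distances from K: A:2, B:2, C:2, D:2, E:1, F:2, G:2, H:2, I:2, J:2. Sum = 19.
n = 11, so closeness = 10/19.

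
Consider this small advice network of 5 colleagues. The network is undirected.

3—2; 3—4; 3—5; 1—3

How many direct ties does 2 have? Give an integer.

1

2 is directly tied to 3. That is 1 neighbor, so the degree of 2 is 1.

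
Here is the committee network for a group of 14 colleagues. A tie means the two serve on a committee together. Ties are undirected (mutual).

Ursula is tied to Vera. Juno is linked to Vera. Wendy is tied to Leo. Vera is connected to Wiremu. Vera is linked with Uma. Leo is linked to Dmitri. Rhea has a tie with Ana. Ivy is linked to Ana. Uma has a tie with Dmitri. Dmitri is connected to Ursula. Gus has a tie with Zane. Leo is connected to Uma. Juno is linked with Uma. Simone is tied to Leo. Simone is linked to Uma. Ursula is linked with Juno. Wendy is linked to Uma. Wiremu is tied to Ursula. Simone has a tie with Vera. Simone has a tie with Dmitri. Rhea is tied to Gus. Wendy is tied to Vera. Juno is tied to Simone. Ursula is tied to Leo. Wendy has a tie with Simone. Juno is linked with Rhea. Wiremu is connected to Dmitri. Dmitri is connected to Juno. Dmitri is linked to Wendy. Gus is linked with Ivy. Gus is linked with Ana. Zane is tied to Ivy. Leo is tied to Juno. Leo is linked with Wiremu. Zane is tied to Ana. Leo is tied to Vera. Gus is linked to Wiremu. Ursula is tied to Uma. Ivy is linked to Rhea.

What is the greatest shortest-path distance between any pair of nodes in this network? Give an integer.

Eccentricity of each node (its greatest distance to any other): Ana:4, Dmitri:3, Gus:3, Ivy:4, Juno:3, Leo:3, Rhea:3, Simone:4, Uma:4, Ursula:3, Vera:3, Wendy:4, Wiremu:2, Zane:4.
The maximum eccentricity is 4, realized for instance by the pair Wendy–Ivy via Wendy – Leo – Juno – Rhea – Ivy. So the diameter is 4.

4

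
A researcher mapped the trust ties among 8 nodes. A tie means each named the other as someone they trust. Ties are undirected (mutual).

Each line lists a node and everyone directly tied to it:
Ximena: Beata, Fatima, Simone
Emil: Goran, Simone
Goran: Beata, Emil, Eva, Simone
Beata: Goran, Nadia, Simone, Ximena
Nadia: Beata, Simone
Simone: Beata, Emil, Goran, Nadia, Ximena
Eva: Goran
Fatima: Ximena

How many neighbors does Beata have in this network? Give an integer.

Beata is directly tied to Goran, Nadia, Simone, and Ximena. That is 4 neighbors, so the degree of Beata is 4.

4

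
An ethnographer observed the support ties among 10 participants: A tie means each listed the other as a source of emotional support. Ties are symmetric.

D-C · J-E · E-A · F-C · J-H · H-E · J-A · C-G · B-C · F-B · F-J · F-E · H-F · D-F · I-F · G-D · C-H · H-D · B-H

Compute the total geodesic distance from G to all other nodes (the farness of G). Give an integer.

Distances from G: A:4, B:2, C:1, D:1, E:3, F:2, H:2, I:3, J:3.
Sum = 4 + 2 + 1 + 1 + 3 + 2 + 2 + 3 + 3 = 21.

21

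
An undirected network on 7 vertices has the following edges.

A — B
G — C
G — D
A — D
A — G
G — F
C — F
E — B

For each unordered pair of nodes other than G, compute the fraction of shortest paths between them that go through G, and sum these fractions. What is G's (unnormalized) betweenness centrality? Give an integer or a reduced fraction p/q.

Pairs whose geodesics pass through G — C–E: 1; C–D: 1; C–A: 1; C–B: 1; F–E: 1; F–D: 1; F–A: 1; F–B: 1.
All other pairs contribute 0.
Summing the contributions gives betweenness(G) = 8.

8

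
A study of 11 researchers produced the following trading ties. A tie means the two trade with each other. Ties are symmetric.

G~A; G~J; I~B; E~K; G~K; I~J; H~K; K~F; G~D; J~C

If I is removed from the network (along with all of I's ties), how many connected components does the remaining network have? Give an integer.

Without I, the remaining ties split the others into: {B}; {A, C, D, E, F, G, H, J, K}.
That's 2 separate components.

2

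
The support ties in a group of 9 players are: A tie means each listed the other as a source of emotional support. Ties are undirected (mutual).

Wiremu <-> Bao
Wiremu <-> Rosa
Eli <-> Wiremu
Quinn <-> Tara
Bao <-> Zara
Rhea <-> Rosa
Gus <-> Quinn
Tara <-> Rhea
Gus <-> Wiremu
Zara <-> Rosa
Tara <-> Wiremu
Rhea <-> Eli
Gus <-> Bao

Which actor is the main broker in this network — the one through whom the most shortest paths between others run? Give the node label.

Wiremu

Unnormalized betweenness of each node: Bao:19/6, Eli:5/6, Gus:19/6, Quinn:3/4, Rhea:17/6, Rosa:47/12, Tara:47/12, Wiremu:32/3, Zara:3/4.
Wiremu has the largest value, 32/3, making it the main broker — the node through which the most shortest paths run.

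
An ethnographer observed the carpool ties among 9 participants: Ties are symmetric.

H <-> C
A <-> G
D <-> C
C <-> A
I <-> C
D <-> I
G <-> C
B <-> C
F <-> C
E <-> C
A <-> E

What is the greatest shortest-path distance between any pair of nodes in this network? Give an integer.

Eccentricity of each node (its greatest distance to any other): A:2, B:2, C:1, D:2, E:2, F:2, G:2, H:2, I:2.
The maximum eccentricity is 2, realized for instance by the pair E–D via E – C – D. So the diameter is 2.

2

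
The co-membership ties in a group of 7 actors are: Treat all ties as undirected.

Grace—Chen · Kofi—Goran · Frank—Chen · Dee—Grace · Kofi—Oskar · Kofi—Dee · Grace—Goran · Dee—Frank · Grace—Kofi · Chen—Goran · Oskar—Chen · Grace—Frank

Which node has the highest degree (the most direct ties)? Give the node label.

Grace

Degrees — Chen:4, Dee:3, Frank:3, Goran:3, Grace:5, Kofi:4, Oskar:2.
The maximum is 5, attained only by Grace.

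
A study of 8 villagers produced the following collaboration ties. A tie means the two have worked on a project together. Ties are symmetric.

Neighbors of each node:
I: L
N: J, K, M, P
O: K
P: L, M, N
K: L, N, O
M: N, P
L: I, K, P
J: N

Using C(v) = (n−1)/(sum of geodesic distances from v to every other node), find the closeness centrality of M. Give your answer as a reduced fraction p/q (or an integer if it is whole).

1/2

Distances from M: I:3, J:2, K:2, L:2, N:1, O:3, P:1. Sum = 14.
n = 8, so closeness = 7/14 = 1/2.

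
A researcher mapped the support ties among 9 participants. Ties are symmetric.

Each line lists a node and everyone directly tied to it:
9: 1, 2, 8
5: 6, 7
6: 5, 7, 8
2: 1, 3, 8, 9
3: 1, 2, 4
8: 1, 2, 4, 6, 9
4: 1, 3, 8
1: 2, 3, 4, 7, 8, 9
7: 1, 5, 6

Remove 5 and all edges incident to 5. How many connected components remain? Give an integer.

5's neighbors (6 and 7) remain reachable from one another through other ties, so the rest of the network stays in one piece.

1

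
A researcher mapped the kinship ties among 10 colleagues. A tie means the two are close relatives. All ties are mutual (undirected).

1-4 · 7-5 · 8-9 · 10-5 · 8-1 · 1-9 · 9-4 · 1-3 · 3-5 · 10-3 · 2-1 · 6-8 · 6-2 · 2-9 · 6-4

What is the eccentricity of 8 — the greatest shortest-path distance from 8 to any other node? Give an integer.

Distances from 8: 1:1, 2:2, 3:2, 4:2, 5:3, 6:1, 7:4, 9:1, 10:3.
The largest is 4 (to 7), so the eccentricity of 8 is 4.

4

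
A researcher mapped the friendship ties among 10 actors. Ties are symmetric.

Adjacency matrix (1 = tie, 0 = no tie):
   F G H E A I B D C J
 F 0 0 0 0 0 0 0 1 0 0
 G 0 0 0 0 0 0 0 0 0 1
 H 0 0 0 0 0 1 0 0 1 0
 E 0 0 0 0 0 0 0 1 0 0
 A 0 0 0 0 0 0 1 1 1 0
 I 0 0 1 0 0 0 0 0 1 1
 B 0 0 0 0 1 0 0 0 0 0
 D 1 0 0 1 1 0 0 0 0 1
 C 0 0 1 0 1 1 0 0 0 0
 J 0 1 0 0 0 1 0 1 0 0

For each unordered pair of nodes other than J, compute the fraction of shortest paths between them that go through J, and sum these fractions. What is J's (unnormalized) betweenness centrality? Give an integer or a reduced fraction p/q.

Pairs whose geodesics pass through J — F–G: 1; F–H: 1/2; F–I: 1; G–H: 1; G–E: 1; G–A: 1; G–I: 1; G–B: 1; G–D: 1; G–C: 1; H–E: 1/2; H–D: 1/2; E–I: 1; I–D: 1.
All other pairs contribute 0.
Summing the contributions gives betweenness(J) = 25/2.

25/2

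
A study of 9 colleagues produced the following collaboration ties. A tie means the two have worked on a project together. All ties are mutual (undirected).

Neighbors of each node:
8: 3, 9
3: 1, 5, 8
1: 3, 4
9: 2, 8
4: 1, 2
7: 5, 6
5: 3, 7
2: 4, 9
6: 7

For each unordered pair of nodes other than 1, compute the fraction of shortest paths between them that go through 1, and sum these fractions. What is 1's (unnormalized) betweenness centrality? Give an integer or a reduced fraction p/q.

13/2

Pairs whose geodesics pass through 1 — 5–4: 1; 5–2: 1/2; 7–4: 1; 7–2: 1/2; 4–3: 1; 4–8: 1/2; 4–6: 1; 3–2: 1/2; 6–2: 1/2.
All other pairs contribute 0.
Summing the contributions gives betweenness(1) = 13/2.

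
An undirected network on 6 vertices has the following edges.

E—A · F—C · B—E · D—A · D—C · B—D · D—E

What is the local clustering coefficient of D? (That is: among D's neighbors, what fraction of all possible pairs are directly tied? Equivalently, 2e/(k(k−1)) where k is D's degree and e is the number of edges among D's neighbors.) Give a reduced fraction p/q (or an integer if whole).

D's neighbors: A, B, C, and E (k = 4).
Possible neighbor pairs: C(4,2) = 6. Edges among them: A–E, B–E → e = 2.
Clustering(D) = 2/6 = 1/3.

1/3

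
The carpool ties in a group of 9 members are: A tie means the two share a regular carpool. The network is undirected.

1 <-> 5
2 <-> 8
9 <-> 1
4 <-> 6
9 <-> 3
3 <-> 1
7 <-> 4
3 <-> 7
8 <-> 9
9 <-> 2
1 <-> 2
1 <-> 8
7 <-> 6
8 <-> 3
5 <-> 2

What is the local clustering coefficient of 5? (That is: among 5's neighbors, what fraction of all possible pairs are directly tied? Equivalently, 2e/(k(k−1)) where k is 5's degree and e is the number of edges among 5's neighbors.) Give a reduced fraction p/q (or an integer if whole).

5's neighbors: 1 and 2 (k = 2).
Possible neighbor pairs: C(2,2) = 1. Edges among them: 1–2 → e = 1.
Clustering(5) = 1/1.

1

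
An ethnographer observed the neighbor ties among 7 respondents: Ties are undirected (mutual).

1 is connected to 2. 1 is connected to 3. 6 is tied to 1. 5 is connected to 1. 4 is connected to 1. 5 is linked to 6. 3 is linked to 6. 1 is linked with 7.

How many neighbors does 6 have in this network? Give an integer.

6 is directly tied to 1, 3, and 5. That is 3 neighbors, so the degree of 6 is 3.

3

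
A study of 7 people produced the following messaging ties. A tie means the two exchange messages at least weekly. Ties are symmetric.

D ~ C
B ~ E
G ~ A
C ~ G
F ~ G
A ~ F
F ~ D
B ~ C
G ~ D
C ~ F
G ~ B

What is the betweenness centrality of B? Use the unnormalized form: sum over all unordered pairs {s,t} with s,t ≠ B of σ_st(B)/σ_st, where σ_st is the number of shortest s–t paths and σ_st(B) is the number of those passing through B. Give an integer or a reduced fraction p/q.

Pairs whose geodesics pass through B — G–E: 1; D–E: 2/2; F–E: 2/2; A–E: 1; C–E: 1.
All other pairs contribute 0.
Summing the contributions gives betweenness(B) = 5.

5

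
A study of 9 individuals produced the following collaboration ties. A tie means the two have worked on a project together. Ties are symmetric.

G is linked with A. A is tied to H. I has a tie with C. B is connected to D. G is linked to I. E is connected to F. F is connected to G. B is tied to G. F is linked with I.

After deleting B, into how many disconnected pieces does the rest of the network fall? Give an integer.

2

Without B, the remaining ties split the others into: {A, C, E, F, G, H, I}; {D}.
That's 2 separate components.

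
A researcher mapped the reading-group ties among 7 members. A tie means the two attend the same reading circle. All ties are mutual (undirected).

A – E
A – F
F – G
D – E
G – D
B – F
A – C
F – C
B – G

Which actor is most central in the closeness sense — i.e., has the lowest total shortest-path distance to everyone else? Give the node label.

Farness (sum of distances to all others) for each node — A:9, B:11, C:11, D:11, E:11, F:8, G:9.
The smallest farness is 8, for F, so F has the highest closeness.

F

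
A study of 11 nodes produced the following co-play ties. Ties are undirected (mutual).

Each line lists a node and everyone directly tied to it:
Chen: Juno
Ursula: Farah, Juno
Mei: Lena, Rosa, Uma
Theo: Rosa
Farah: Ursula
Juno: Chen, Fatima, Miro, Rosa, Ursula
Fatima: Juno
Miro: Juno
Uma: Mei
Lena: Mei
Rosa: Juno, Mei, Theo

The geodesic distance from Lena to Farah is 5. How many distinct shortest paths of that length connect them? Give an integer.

The shortest distance is 5, and the only length-5 path is Lena–Mei–Rosa–Juno–Ursula–Farah. So there is exactly 1 shortest path.

1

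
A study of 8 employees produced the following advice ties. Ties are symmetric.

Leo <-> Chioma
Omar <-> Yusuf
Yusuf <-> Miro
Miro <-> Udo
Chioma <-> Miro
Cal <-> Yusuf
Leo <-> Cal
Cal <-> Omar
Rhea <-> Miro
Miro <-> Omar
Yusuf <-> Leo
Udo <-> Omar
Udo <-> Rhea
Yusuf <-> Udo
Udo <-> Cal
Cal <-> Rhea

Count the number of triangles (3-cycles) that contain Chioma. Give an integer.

Chioma's neighbors are Leo and Miro, but none of them are tied to each other, so no triangle contains Chioma.

0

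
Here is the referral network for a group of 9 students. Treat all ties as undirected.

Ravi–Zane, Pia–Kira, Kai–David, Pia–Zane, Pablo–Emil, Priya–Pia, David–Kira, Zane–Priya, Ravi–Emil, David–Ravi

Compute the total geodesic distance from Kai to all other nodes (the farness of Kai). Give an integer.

Distances from Kai: David:1, Emil:3, Kira:2, Pablo:4, Pia:3, Priya:4, Ravi:2, Zane:3.
Sum = 1 + 3 + 2 + 4 + 3 + 4 + 2 + 3 = 22.

22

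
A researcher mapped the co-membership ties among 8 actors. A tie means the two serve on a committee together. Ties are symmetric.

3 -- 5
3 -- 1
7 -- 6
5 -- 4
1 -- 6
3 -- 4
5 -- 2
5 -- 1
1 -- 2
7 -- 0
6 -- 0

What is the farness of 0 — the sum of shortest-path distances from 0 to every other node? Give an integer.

Distances from 0: 1:2, 2:3, 3:3, 4:4, 5:3, 6:1, 7:1.
Sum = 2 + 3 + 3 + 4 + 3 + 1 + 1 = 17.

17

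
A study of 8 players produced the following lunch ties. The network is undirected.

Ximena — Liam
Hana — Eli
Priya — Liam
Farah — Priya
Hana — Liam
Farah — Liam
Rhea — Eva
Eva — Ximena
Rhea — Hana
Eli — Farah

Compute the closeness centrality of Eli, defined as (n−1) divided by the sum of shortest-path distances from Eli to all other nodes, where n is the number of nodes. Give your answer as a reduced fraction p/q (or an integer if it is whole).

Distances from Eli: Eva:3, Farah:1, Hana:1, Liam:2, Priya:2, Rhea:2, Ximena:3. Sum = 14.
n = 8, so closeness = 7/14 = 1/2.

1/2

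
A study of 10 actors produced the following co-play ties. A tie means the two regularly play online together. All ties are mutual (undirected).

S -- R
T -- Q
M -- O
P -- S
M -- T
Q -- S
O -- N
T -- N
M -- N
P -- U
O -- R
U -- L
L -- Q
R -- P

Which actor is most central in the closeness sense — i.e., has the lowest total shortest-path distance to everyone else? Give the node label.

Farness (sum of distances to all others) for each node — L:21, M:20, N:20, O:19, P:18, Q:16, R:17, S:17, T:18, U:22.
The smallest farness is 16, for Q, so Q has the highest closeness.

Q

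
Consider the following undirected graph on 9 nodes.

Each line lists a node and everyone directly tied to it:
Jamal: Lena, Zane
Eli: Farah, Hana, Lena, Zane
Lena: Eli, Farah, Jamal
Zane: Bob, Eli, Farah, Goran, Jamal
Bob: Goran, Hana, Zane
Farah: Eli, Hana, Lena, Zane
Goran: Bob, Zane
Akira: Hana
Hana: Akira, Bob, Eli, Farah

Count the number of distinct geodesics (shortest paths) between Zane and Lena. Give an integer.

3

The shortest distance is 2. The length-2 paths are: Zane–Farah–Lena; Zane–Eli–Lena; Zane–Jamal–Lena.
That gives 3 distinct shortest paths.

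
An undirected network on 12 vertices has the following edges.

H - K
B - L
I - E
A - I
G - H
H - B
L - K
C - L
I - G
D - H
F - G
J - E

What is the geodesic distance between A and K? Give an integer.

4

One shortest route is A – I – G – H – K, which uses 4 edges, and at distance 3 from A we only reach {F, H, J}, which does not include K. So d(A,K) = 4.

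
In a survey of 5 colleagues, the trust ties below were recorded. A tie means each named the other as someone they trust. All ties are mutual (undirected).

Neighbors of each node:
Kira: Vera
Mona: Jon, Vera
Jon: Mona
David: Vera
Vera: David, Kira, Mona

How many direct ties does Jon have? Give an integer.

Jon is directly tied to Mona. That is 1 neighbor, so the degree of Jon is 1.

1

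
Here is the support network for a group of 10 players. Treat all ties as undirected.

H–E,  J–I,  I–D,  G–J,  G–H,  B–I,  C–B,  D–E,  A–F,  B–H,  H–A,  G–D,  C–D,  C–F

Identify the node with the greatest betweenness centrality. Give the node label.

Unnormalized betweenness of each node: A:9/4, B:55/12, C:67/12, D:47/6, E:5/6, F:4/3, G:29/6, H:39/4, I:7/2, J:1/2.
H has the largest value, 39/4, making it the main broker — the node through which the most shortest paths run.

H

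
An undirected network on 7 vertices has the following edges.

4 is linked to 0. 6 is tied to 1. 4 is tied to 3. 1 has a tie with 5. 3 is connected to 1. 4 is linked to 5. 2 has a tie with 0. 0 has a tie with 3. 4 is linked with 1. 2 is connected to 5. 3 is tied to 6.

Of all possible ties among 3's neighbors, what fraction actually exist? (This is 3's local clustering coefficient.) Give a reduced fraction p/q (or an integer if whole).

3's neighbors: 0, 1, 4, and 6 (k = 4).
Possible neighbor pairs: C(4,2) = 6. Edges among them: 0–4, 1–4, 1–6 → e = 3.
Clustering(3) = 3/6 = 1/2.

1/2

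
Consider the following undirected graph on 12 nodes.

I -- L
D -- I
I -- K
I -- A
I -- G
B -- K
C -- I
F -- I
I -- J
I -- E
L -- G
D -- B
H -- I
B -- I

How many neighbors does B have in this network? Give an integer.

3

B is directly tied to D, I, and K. That is 3 neighbors, so the degree of B is 3.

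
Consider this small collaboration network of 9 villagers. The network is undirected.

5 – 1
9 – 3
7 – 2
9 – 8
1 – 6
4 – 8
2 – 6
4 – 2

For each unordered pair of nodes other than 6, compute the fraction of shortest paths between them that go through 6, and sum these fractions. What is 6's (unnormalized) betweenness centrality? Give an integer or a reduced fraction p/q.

12

Pairs whose geodesics pass through 6 — 8–1: 1; 8–5: 1; 3–1: 1; 3–5: 1; 9–1: 1; 9–5: 1; 2–1: 1; 2–5: 1; 1–7: 1; 1–4: 1; 5–7: 1; 5–4: 1.
All other pairs contribute 0.
Summing the contributions gives betweenness(6) = 12.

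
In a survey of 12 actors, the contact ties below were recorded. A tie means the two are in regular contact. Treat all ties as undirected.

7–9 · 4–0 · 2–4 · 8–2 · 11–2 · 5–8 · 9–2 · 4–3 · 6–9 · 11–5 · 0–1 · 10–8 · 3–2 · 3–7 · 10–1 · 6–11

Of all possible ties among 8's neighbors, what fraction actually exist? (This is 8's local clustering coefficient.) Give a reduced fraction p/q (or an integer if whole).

0

8's neighbors: 2, 5, and 10 (k = 3).
Possible neighbor pairs: C(3,2) = 3. Edges among them: none → e = 0.
Clustering(8) = 0/3 = 0.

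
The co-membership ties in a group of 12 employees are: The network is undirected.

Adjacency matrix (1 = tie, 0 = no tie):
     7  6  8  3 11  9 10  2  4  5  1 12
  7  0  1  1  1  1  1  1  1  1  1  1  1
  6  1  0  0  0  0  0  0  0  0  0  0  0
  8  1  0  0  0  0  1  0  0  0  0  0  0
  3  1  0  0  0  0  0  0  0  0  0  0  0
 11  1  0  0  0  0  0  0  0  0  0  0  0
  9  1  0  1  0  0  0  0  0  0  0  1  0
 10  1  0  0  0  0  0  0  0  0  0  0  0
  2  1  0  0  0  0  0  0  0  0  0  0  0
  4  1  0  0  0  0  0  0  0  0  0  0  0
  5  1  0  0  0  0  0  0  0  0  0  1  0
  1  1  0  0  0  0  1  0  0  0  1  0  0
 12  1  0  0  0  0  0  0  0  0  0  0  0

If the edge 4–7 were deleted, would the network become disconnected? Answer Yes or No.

Without the 4–7 edge there is no alternate route between 4 and 7, so the network disconnects. It is a bridge.

Yes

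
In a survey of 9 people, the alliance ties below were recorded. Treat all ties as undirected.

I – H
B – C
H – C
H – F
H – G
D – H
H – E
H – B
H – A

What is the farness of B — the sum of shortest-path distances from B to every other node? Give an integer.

14

Distances from B: A:2, C:1, D:2, E:2, F:2, G:2, H:1, I:2.
Sum = 2 + 1 + 2 + 2 + 2 + 2 + 1 + 2 = 14.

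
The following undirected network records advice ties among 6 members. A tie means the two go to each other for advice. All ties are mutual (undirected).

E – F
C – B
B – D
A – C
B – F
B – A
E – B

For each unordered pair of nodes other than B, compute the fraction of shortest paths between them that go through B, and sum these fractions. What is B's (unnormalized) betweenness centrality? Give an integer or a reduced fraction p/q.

8

Pairs whose geodesics pass through B — D–E: 1; D–C: 1; D–F: 1; D–A: 1; E–C: 1; E–A: 1; C–F: 1; F–A: 1.
All other pairs contribute 0.
Summing the contributions gives betweenness(B) = 8.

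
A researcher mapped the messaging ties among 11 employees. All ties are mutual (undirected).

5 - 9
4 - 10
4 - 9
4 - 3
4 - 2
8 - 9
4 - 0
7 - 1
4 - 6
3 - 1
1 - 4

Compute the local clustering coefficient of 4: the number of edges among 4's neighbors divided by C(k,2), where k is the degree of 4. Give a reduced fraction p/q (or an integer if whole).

4's neighbors: 0, 1, 2, 3, 6, 9, and 10 (k = 7).
Possible neighbor pairs: C(7,2) = 21. Edges among them: 1–3 → e = 1.
Clustering(4) = 1/21.

1/21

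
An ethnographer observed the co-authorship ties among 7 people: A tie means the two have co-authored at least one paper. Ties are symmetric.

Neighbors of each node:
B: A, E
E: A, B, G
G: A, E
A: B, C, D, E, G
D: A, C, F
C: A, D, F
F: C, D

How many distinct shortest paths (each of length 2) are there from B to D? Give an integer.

The shortest distance is 2, and the only length-2 path is B–A–D. So there is exactly 1 shortest path.

1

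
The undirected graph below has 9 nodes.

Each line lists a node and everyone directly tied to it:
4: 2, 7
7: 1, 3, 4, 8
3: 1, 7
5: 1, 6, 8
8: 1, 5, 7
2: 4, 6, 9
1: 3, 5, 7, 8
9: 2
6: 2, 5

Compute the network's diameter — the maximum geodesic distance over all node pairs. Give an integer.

4

Eccentricity of each node (its greatest distance to any other): 1:4, 2:3, 3:4, 4:3, 5:3, 6:3, 7:3, 8:4, 9:4.
The maximum eccentricity is 4, realized for instance by the pair 1–9 via 1 – 5 – 6 – 2 – 9. So the diameter is 4.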